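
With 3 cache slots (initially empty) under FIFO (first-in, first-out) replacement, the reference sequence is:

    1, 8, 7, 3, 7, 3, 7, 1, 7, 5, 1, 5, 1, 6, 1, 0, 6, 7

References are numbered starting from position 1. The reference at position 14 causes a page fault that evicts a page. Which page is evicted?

3

pos 1: 1: miss, frames {1}
pos 2: 8: miss, frames {1,8}
pos 3: 7: miss, frames {1,8,7}
pos 4: 3: miss, evict 1, frames {8,7,3}
pos 5: 7: hit
pos 6: 3: hit
pos 7: 7: hit
pos 8: 1: miss, evict 8, frames {7,3,1}
pos 9: 7: hit
pos 10: 5: miss, evict 7, frames {3,1,5}
pos 11: 1: hit
pos 12: 5: hit
pos 13: 1: hit
pos 14: 6: miss, evict 3, frames {1,5,6}
At position 14, page 3 is evicted.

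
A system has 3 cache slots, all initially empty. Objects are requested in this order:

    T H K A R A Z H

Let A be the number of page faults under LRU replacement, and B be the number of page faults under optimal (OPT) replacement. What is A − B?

1

Under LRU: F F F F F . F F → 7 faults.
Under OPT: F F F F F . F . → 6 faults.
A − B = 7 − 6 = 1.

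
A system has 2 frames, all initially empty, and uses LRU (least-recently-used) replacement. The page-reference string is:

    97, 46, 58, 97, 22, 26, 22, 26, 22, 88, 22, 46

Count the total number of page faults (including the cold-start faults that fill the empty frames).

8

97 → miss, frames [97]
46 → miss, frames [97, 46]
58 → miss, evict 97, frames [46, 58]
97 → miss, evict 46, frames [58, 97]
22 → miss, evict 58, frames [97, 22]
26 → miss, evict 97, frames [22, 26]
22 → hit
26 → hit
22 → hit
88 → miss, evict 26, frames [22, 88]
22 → hit
46 → miss, evict 88, frames [22, 46]
Page faults: 8.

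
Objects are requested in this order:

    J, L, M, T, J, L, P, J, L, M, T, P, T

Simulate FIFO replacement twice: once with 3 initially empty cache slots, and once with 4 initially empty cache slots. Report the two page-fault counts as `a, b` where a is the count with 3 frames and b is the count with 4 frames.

9, 10

3 frames: F F F F F F F . . F F . . → 9 faults.
4 frames: F F F F . . F F F F F F . → 10 faults.
10 > 9: adding a frame increased faults — Belady's anomaly.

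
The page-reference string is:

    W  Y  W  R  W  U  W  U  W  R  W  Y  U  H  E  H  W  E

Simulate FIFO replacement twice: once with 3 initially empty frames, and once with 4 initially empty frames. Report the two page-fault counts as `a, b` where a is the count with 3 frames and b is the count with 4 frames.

3 frames: F F . F . F F . . . . F . F F . F . → 9 faults.
4 frames: F F . F . F . . . . . . . F F . F . → 7 faults.
7 < 9: adding a frame reduced faults, as is typical.

9, 7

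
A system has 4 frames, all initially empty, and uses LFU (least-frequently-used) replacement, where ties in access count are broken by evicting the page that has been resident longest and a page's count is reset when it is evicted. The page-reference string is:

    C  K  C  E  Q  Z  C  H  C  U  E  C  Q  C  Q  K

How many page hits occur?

C → fault, frames (C)
K → fault, frames (C K)
C → hit
E → fault, frames (C K E)
Q → fault, frames (C K E Q)
Z → fault, evict K, frames (C E Q Z)
C → hit
H → fault, evict E, frames (C Q Z H)
C → hit
U → fault, evict Q, frames (C Z H U)
E → fault, evict Z, frames (C H U E)
C → hit
Q → fault, evict H, frames (C U E Q)
C → hit
Q → hit
K → fault, evict U, frames (C E Q K)
Hits: 6.

6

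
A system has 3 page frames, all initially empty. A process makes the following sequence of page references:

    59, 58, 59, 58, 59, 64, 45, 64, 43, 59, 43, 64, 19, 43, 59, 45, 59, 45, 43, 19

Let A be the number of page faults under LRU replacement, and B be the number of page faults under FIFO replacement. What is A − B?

Under LRU: F F . . . F F . F F . . F . F F . . . F → 10 faults.
Under FIFO: F F . . . F F . F F . F F F F F . . . F → 12 faults.
A − B = 10 − 12 = -2.

-2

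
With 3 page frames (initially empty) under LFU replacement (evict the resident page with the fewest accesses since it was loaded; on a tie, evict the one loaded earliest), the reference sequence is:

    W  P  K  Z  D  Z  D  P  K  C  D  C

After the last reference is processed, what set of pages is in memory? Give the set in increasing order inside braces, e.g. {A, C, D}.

{C, D, Z}

W → miss, frames [W]
P → miss, frames [W, P]
K → miss, frames [W, P, K]
Z → miss, evict W, frames [P, K, Z]
D → miss, evict P, frames [K, Z, D]
Z → hit
D → hit
P → miss, evict K, frames [Z, D, P]
K → miss, evict P, frames [Z, D, K]
C → miss, evict K, frames [Z, D, C]
D → hit
C → hit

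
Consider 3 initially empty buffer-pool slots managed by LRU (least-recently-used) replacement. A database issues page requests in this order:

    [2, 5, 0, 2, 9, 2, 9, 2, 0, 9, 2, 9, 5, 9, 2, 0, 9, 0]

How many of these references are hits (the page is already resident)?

12

2: fault, frames {2}
5: fault, frames {2,5}
0: fault, frames {2,5,0}
2: hit
9: fault, evict 5, frames {0,2,9}
2: hit
9: hit
2: hit
0: hit
9: hit
2: hit
9: hit
5: fault, evict 0, frames {2,9,5}
9: hit
2: hit
0: fault, evict 5, frames {9,2,0}
9: hit
0: hit
Hits: 12.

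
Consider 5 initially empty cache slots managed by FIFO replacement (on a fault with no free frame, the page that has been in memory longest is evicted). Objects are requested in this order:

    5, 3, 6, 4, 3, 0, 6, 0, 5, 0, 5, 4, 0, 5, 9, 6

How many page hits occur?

5 → miss, frames (5)
3 → miss, frames (5 3)
6 → miss, frames (5 3 6)
4 → miss, frames (5 3 6 4)
3 → hit
0 → miss, frames (5 3 6 4 0)
6 → hit
0 → hit
5 → hit
0 → hit
5 → hit
4 → hit
0 → hit
5 → hit
9 → miss, evict 5, frames (3 6 4 0 9)
6 → hit
Hits: 10.

10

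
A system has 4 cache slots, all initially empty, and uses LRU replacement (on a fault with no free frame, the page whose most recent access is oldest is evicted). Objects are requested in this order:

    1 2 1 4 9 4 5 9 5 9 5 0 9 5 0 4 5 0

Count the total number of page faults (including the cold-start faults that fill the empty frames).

1 -> fault, frames {1}
2 -> fault, frames {1,2}
1 -> hit
4 -> fault, frames {2,1,4}
9 -> fault, frames {2,1,4,9}
4 -> hit
5 -> fault, evict 2, frames {1,9,4,5}
9 -> hit
5 -> hit
9 -> hit
5 -> hit
0 -> fault, evict 1, frames {4,9,5,0}
9 -> hit
5 -> hit
0 -> hit
4 -> hit
5 -> hit
0 -> hit
Page faults: 6.

6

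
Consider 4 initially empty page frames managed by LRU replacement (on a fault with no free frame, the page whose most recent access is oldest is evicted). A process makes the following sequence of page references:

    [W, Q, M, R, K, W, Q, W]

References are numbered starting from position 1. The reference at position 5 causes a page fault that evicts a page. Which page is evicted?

W

pos 1: W: miss, frames {W}
pos 2: Q: miss, frames {W,Q}
pos 3: M: miss, frames {W,Q,M}
pos 4: R: miss, frames {W,Q,M,R}
pos 5: K: miss, evict W, frames {Q,M,R,K}
At position 5, page W is evicted.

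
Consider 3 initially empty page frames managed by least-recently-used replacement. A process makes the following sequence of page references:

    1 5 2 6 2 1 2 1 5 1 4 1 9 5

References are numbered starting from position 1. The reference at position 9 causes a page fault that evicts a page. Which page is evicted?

pos 1: 1: miss, frames {1}
pos 2: 5: miss, frames {1,5}
pos 3: 2: miss, frames {1,5,2}
pos 4: 6: miss, evict 1, frames {5,2,6}
pos 5: 2: hit
pos 6: 1: miss, evict 5, frames {6,2,1}
pos 7: 2: hit
pos 8: 1: hit
pos 9: 5: miss, evict 6, frames {2,1,5}
At position 9, page 6 is evicted.

6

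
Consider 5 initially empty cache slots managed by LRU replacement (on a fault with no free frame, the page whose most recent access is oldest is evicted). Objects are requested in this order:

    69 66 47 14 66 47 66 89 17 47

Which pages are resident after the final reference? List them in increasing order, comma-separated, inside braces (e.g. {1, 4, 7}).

69 → fault, frames [69]
66 → fault, frames [69, 66]
47 → fault, frames [69, 66, 47]
14 → fault, frames [69, 66, 47, 14]
66 → hit
47 → hit
66 → hit
89 → fault, frames [69, 14, 47, 66, 89]
17 → fault, evict 69, frames [14, 47, 66, 89, 17]
47 → hit

{14, 17, 47, 66, 89}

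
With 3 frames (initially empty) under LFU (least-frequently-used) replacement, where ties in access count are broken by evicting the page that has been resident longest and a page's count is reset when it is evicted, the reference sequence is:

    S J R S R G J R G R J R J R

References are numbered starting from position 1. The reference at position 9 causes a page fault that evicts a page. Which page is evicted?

J

pos 1: S -> fault, frames (S)
pos 2: J -> fault, frames (S J)
pos 3: R -> fault, frames (S J R)
pos 4: S -> hit
pos 5: R -> hit
pos 6: G -> fault, evict J, frames (S R G)
pos 7: J -> fault, evict G, frames (S R J)
pos 8: R -> hit
pos 9: G -> fault, evict J, frames (S R G)
At position 9, page J is evicted.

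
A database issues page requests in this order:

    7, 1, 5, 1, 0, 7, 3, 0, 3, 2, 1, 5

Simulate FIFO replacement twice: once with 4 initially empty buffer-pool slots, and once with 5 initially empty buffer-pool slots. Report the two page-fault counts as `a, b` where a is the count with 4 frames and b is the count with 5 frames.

8, 6

4 frames: F F F . F . F . . F F F → 8 faults.
5 frames: F F F . F . F . . F . . → 6 faults.
6 < 8: adding a frame reduced faults, as is typical.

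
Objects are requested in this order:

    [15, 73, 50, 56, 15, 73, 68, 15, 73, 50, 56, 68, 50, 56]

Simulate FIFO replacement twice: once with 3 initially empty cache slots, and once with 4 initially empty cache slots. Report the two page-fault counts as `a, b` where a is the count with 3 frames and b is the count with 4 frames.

3 frames: F F F F F F F . . F F . . . → 9 faults.
4 frames: F F F F . . F F F F F F . . → 10 faults.
10 > 9: adding a frame increased faults — Belady's anomaly.

9, 10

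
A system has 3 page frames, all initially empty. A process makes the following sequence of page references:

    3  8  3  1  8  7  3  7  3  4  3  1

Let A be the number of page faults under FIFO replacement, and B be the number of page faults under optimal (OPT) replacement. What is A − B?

2

Under FIFO: F F . F . F F . . F . F → 7 faults.
Under OPT: F F . F . F . . . F . . → 5 faults.
A − B = 7 − 5 = 2.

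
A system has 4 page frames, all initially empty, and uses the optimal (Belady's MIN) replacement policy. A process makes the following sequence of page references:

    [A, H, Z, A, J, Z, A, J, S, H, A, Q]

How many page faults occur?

A: miss, frames {A}
H: miss, frames {A,H}
Z: miss, frames {A,H,Z}
A: hit
J: miss, frames {A,H,Z,J}
Z: hit
A: hit
J: hit
S: miss, evict J, frames {A,H,Z,S}
H: hit
A: hit
Q: miss, evict S, frames {A,H,Z,Q}
Page faults: 6.

6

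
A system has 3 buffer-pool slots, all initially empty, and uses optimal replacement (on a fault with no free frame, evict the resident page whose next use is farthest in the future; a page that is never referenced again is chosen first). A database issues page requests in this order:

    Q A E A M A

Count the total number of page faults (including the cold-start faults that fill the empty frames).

Q → fault, frames [Q]
A → fault, frames [Q, A]
E → fault, frames [Q, A, E]
A → hit
M → fault, evict E, frames [Q, A, M]
A → hit
Page faults: 4.

4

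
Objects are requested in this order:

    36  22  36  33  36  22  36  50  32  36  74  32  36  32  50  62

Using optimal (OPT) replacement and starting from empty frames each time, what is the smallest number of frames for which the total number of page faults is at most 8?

f=1: 16 faults
f=2: 10 faults
f=3: 8 faults
f=4: 7 faults
f=5: 7 faults
f=6: 7 faults
f=7: 7 faults
Smallest f with faults ≤ 8 is 3.

3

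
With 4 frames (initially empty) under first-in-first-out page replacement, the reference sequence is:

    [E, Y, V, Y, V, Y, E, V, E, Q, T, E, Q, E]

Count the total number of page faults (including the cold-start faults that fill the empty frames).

6

E: miss, frames [E]
Y: miss, frames [E, Y]
V: miss, frames [E, Y, V]
Y: hit
V: hit
Y: hit
E: hit
V: hit
E: hit
Q: miss, frames [E, Y, V, Q]
T: miss, evict E, frames [Y, V, Q, T]
E: miss, evict Y, frames [V, Q, T, E]
Q: hit
E: hit
Page faults: 6.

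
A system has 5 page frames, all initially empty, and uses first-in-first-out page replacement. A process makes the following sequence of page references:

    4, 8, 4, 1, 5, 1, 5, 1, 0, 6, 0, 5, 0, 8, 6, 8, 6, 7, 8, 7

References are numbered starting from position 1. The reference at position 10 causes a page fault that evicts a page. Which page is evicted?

4

pos 1: 4 → miss, frames {4}
pos 2: 8 → miss, frames {4,8}
pos 3: 4 → hit
pos 4: 1 → miss, frames {4,8,1}
pos 5: 5 → miss, frames {4,8,1,5}
pos 6: 1 → hit
pos 7: 5 → hit
pos 8: 1 → hit
pos 9: 0 → miss, frames {4,8,1,5,0}
pos 10: 6 → miss, evict 4, frames {8,1,5,0,6}
At position 10, page 4 is evicted.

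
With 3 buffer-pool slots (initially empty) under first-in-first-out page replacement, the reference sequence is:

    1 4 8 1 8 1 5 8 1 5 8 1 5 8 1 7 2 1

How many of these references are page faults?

7

1 -> miss, frames {1}
4 -> miss, frames {1,4}
8 -> miss, frames {1,4,8}
1 -> hit
8 -> hit
1 -> hit
5 -> miss, evict 1, frames {4,8,5}
8 -> hit
1 -> miss, evict 4, frames {8,5,1}
5 -> hit
8 -> hit
1 -> hit
5 -> hit
8 -> hit
1 -> hit
7 -> miss, evict 8, frames {5,1,7}
2 -> miss, evict 5, frames {1,7,2}
1 -> hit
Page faults: 7.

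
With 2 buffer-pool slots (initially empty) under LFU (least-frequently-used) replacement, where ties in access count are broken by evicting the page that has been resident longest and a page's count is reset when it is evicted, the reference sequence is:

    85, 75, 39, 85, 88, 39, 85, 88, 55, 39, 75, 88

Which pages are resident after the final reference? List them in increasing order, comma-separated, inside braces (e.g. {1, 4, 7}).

85 → fault, frames [85]
75 → fault, frames [85, 75]
39 → fault, evict 85, frames [75, 39]
85 → fault, evict 75, frames [39, 85]
88 → fault, evict 39, frames [85, 88]
39 → fault, evict 85, frames [88, 39]
85 → fault, evict 88, frames [39, 85]
88 → fault, evict 39, frames [85, 88]
55 → fault, evict 85, frames [88, 55]
39 → fault, evict 88, frames [55, 39]
75 → fault, evict 55, frames [39, 75]
88 → fault, evict 39, frames [75, 88]

{75, 88}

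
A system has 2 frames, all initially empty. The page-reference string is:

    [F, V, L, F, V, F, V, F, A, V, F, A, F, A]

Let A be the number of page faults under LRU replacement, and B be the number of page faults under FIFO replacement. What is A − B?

Under LRU: F F F F F . . . F F F F . . → 9 faults.
Under FIFO: F F F F F . . . F . F . . . → 7 faults.
A − B = 9 − 7 = 2.

2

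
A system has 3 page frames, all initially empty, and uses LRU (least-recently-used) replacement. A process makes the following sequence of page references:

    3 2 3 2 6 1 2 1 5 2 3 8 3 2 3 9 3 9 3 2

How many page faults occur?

3 → fault, frames [3]
2 → fault, frames [3, 2]
3 → hit
2 → hit
6 → fault, frames [3, 2, 6]
1 → fault, evict 3, frames [2, 6, 1]
2 → hit
1 → hit
5 → fault, evict 6, frames [2, 1, 5]
2 → hit
3 → fault, evict 1, frames [5, 2, 3]
8 → fault, evict 5, frames [2, 3, 8]
3 → hit
2 → hit
3 → hit
9 → fault, evict 8, frames [2, 3, 9]
3 → hit
9 → hit
3 → hit
2 → hit
Page faults: 8.

8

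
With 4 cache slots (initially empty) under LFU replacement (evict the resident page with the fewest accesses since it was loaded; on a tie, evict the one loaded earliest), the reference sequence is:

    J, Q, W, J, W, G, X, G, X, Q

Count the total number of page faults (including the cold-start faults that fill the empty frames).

6

J → fault, frames {J}
Q → fault, frames {J,Q}
W → fault, frames {J,Q,W}
J → hit
W → hit
G → fault, frames {J,Q,W,G}
X → fault, evict Q, frames {J,W,G,X}
G → hit
X → hit
Q → fault, evict J, frames {W,G,X,Q}
Page faults: 6.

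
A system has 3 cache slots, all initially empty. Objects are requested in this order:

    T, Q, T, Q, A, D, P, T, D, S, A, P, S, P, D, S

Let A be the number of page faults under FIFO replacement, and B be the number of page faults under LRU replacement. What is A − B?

1

Under FIFO: F F . . F F F F . F F F . . F F → 11 faults.
Under LRU: F F . . F F F F . F F F . . F . → 10 faults.
A − B = 11 − 10 = 1.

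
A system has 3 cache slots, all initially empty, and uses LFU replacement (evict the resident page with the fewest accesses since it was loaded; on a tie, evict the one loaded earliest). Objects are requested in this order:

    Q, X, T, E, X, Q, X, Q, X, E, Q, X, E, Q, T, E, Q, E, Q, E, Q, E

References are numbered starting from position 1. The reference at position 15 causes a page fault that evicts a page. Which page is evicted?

pos 1: Q → miss, frames (Q)
pos 2: X → miss, frames (Q X)
pos 3: T → miss, frames (Q X T)
pos 4: E → miss, evict Q, frames (X T E)
pos 5: X → hit
pos 6: Q → miss, evict T, frames (X E Q)
pos 7: X → hit
pos 8: Q → hit
pos 9: X → hit
pos 10: E → hit
pos 11: Q → hit
pos 12: X → hit
pos 13: E → hit
pos 14: Q → hit
pos 15: T → miss, evict E, frames (X Q T)
At position 15, page E is evicted.

E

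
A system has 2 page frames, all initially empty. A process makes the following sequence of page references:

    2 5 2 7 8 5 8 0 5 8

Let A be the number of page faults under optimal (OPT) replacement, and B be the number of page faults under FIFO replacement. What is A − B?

Under OPT: F F . F F . . F . F → 6 faults.
Under FIFO: F F . F F F . F . F → 7 faults.
A − B = 6 − 7 = -1.

-1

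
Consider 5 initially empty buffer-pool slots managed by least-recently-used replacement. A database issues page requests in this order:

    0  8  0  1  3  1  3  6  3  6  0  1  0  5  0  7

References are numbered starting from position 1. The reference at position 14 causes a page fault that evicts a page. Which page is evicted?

pos 1: 0 -> fault, frames (0)
pos 2: 8 -> fault, frames (0 8)
pos 3: 0 -> hit
pos 4: 1 -> fault, frames (8 0 1)
pos 5: 3 -> fault, frames (8 0 1 3)
pos 6: 1 -> hit
pos 7: 3 -> hit
pos 8: 6 -> fault, frames (8 0 1 3 6)
pos 9: 3 -> hit
pos 10: 6 -> hit
pos 11: 0 -> hit
pos 12: 1 -> hit
pos 13: 0 -> hit
pos 14: 5 -> fault, evict 8, frames (3 6 1 0 5)
At position 14, page 8 is evicted.

8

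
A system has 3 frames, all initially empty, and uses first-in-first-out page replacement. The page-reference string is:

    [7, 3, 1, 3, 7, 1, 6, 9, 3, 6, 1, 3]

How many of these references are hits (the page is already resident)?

7 -> fault, frames [7]
3 -> fault, frames [7, 3]
1 -> fault, frames [7, 3, 1]
3 -> hit
7 -> hit
1 -> hit
6 -> fault, evict 7, frames [3, 1, 6]
9 -> fault, evict 3, frames [1, 6, 9]
3 -> fault, evict 1, frames [6, 9, 3]
6 -> hit
1 -> fault, evict 6, frames [9, 3, 1]
3 -> hit
Hits: 5.

5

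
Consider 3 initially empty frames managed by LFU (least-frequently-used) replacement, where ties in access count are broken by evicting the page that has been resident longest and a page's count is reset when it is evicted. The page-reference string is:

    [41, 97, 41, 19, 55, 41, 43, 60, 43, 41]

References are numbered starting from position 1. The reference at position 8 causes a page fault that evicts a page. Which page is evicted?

pos 1: 41 → miss, frames {41}
pos 2: 97 → miss, frames {41,97}
pos 3: 41 → hit
pos 4: 19 → miss, frames {41,97,19}
pos 5: 55 → miss, evict 97, frames {41,19,55}
pos 6: 41 → hit
pos 7: 43 → miss, evict 19, frames {41,55,43}
pos 8: 60 → miss, evict 55, frames {41,43,60}
At position 8, page 55 is evicted.

55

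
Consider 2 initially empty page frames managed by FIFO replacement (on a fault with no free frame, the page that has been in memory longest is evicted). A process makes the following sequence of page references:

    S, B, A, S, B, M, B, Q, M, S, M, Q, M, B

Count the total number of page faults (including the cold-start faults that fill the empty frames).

11

S → fault, frames [S]
B → fault, frames [S, B]
A → fault, evict S, frames [B, A]
S → fault, evict B, frames [A, S]
B → fault, evict A, frames [S, B]
M → fault, evict S, frames [B, M]
B → hit
Q → fault, evict B, frames [M, Q]
M → hit
S → fault, evict M, frames [Q, S]
M → fault, evict Q, frames [S, M]
Q → fault, evict S, frames [M, Q]
M → hit
B → fault, evict M, frames [Q, B]
Page faults: 11.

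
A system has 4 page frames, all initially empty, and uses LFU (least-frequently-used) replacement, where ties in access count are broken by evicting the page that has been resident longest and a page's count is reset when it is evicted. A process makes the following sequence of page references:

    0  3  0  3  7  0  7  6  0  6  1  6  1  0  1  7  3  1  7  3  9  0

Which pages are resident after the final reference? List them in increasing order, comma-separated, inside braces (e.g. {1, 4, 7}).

{0, 1, 6, 9}

0 → fault, frames (0)
3 → fault, frames (0 3)
0 → hit
3 → hit
7 → fault, frames (0 3 7)
0 → hit
7 → hit
6 → fault, frames (0 3 7 6)
0 → hit
6 → hit
1 → fault, evict 3, frames (0 7 6 1)
6 → hit
1 → hit
0 → hit
1 → hit
7 → hit
3 → fault, evict 7, frames (0 6 1 3)
1 → hit
7 → fault, evict 3, frames (0 6 1 7)
3 → fault, evict 7, frames (0 6 1 3)
9 → fault, evict 3, frames (0 6 1 9)
0 → hit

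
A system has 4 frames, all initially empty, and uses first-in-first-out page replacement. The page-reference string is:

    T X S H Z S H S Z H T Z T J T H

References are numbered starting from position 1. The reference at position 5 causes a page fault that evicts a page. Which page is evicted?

T

pos 1: T: miss, frames (T)
pos 2: X: miss, frames (T X)
pos 3: S: miss, frames (T X S)
pos 4: H: miss, frames (T X S H)
pos 5: Z: miss, evict T, frames (X S H Z)
At position 5, page T is evicted.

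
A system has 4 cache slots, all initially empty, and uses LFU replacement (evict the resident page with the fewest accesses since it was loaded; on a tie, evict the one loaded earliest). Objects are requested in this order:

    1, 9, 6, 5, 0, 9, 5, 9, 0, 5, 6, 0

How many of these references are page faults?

5

1 → fault, frames (1)
9 → fault, frames (1 9)
6 → fault, frames (1 9 6)
5 → fault, frames (1 9 6 5)
0 → fault, evict 1, frames (9 6 5 0)
9 → hit
5 → hit
9 → hit
0 → hit
5 → hit
6 → hit
0 → hit
Page faults: 5.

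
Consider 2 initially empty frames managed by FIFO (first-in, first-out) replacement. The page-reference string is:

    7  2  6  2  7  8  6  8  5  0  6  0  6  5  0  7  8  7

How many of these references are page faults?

7: fault, frames [7]
2: fault, frames [7, 2]
6: fault, evict 7, frames [2, 6]
2: hit
7: fault, evict 2, frames [6, 7]
8: fault, evict 6, frames [7, 8]
6: fault, evict 7, frames [8, 6]
8: hit
5: fault, evict 8, frames [6, 5]
0: fault, evict 6, frames [5, 0]
6: fault, evict 5, frames [0, 6]
0: hit
6: hit
5: fault, evict 0, frames [6, 5]
0: fault, evict 6, frames [5, 0]
7: fault, evict 5, frames [0, 7]
8: fault, evict 0, frames [7, 8]
7: hit
Page faults: 13.

13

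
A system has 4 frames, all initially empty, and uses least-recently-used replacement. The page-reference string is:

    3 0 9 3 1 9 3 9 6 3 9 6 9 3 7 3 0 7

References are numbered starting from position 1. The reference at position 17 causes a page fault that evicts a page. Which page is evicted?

6

pos 1: 3: miss, frames [3]
pos 2: 0: miss, frames [3, 0]
pos 3: 9: miss, frames [3, 0, 9]
pos 4: 3: hit
pos 5: 1: miss, frames [0, 9, 3, 1]
pos 6: 9: hit
pos 7: 3: hit
pos 8: 9: hit
pos 9: 6: miss, evict 0, frames [1, 3, 9, 6]
pos 10: 3: hit
pos 11: 9: hit
pos 12: 6: hit
pos 13: 9: hit
pos 14: 3: hit
pos 15: 7: miss, evict 1, frames [6, 9, 3, 7]
pos 16: 3: hit
pos 17: 0: miss, evict 6, frames [9, 7, 3, 0]
At position 17, page 6 is evicted.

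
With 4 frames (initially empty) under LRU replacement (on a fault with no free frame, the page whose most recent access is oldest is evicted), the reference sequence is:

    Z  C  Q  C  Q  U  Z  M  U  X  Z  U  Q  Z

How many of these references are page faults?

Z → miss, frames (Z)
C → miss, frames (Z C)
Q → miss, frames (Z C Q)
C → hit
Q → hit
U → miss, frames (Z C Q U)
Z → hit
M → miss, evict C, frames (Q U Z M)
U → hit
X → miss, evict Q, frames (Z M U X)
Z → hit
U → hit
Q → miss, evict M, frames (X Z U Q)
Z → hit
Page faults: 7.

7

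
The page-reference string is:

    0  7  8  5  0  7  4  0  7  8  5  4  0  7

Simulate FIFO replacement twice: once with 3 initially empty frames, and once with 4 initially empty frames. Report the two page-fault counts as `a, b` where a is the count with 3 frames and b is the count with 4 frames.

11, 12

3 frames: F F F F F F F . . F F . F F → 11 faults.
4 frames: F F F F . . F F F F F F F F → 12 faults.
12 > 11: adding a frame increased faults — Belady's anomaly.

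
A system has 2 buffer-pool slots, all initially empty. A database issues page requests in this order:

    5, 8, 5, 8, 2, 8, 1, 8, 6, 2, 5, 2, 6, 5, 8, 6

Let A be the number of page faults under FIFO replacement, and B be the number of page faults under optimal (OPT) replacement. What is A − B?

Under FIFO: F F . . F . F F F F F . F . F . → 10 faults.
Under OPT: F F . . F . F . F F F . F . F . → 9 faults.
A − B = 10 − 9 = 1.

1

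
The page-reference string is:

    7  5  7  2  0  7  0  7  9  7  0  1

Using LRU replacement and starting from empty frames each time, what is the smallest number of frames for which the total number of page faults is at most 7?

f=1: 12 faults
f=2: 8 faults
f=3: 6 faults
f=4: 6 faults
f=5: 6 faults
f=6: 6 faults
Smallest f with faults ≤ 7 is 3.

3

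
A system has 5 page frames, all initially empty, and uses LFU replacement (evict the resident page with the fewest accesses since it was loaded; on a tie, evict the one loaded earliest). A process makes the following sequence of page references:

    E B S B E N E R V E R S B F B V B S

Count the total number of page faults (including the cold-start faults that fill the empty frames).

10

E -> fault, frames [E]
B -> fault, frames [E, B]
S -> fault, frames [E, B, S]
B -> hit
E -> hit
N -> fault, frames [E, B, S, N]
E -> hit
R -> fault, frames [E, B, S, N, R]
V -> fault, evict S, frames [E, B, N, R, V]
E -> hit
R -> hit
S -> fault, evict N, frames [E, B, R, V, S]
B -> hit
F -> fault, evict V, frames [E, B, R, S, F]
B -> hit
V -> fault, evict S, frames [E, B, R, F, V]
B -> hit
S -> fault, evict F, frames [E, B, R, V, S]
Page faults: 10.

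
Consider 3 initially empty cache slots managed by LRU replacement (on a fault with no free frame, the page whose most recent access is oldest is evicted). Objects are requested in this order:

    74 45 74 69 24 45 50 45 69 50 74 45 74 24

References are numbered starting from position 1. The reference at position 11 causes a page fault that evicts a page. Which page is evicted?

45

pos 1: 74 -> miss, frames [74]
pos 2: 45 -> miss, frames [74, 45]
pos 3: 74 -> hit
pos 4: 69 -> miss, frames [45, 74, 69]
pos 5: 24 -> miss, evict 45, frames [74, 69, 24]
pos 6: 45 -> miss, evict 74, frames [69, 24, 45]
pos 7: 50 -> miss, evict 69, frames [24, 45, 50]
pos 8: 45 -> hit
pos 9: 69 -> miss, evict 24, frames [50, 45, 69]
pos 10: 50 -> hit
pos 11: 74 -> miss, evict 45, frames [69, 50, 74]
At position 11, page 45 is evicted.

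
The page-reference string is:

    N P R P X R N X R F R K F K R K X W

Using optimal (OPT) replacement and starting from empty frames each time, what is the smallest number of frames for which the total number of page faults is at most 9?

f=1: 18 faults
f=2: 11 faults
f=3: 8 faults
f=4: 7 faults
f=5: 7 faults
f=6: 7 faults
f=7: 7 faults
Smallest f with faults ≤ 9 is 3.

3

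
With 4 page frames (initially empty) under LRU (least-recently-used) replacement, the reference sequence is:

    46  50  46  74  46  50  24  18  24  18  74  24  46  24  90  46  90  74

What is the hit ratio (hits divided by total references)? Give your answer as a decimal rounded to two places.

46: fault, frames [46]
50: fault, frames [46, 50]
46: hit
74: fault, frames [50, 46, 74]
46: hit
50: hit
24: fault, frames [74, 46, 50, 24]
18: fault, evict 74, frames [46, 50, 24, 18]
24: hit
18: hit
74: fault, evict 46, frames [50, 24, 18, 74]
24: hit
46: fault, evict 50, frames [18, 74, 24, 46]
24: hit
90: fault, evict 18, frames [74, 46, 24, 90]
46: hit
90: hit
74: hit
Hits: 10 of 18 references → 10/18 = 0.5556.

0.56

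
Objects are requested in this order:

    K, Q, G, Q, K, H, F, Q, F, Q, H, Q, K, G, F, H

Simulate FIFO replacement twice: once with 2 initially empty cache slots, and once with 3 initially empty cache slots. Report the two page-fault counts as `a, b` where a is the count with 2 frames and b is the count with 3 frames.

2 frames: F F F . F F F F . . F . F F F F → 12 faults.
3 frames: F F F . . F F F . . . . F F F F → 10 faults.
10 < 12: adding a frame reduced faults, as is typical.

12, 10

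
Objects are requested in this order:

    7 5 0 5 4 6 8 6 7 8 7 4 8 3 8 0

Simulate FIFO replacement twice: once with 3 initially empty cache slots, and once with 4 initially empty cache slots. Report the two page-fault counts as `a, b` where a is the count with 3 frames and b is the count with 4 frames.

11, 9

3 frames: F F F . F F F . F . . F . F F F → 11 faults.
4 frames: F F F . F F F . F . . . . F . F → 9 faults.
9 < 11: adding a frame reduced faults, as is typical.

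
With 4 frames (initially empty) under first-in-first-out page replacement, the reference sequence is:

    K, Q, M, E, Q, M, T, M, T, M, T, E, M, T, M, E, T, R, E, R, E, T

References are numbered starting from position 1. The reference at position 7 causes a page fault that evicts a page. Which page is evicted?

pos 1: K: miss, frames (K)
pos 2: Q: miss, frames (K Q)
pos 3: M: miss, frames (K Q M)
pos 4: E: miss, frames (K Q M E)
pos 5: Q: hit
pos 6: M: hit
pos 7: T: miss, evict K, frames (Q M E T)
At position 7, page K is evicted.

K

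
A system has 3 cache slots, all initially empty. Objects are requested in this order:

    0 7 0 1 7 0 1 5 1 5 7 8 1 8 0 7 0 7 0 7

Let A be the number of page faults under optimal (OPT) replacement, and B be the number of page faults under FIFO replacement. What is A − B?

-1

Under OPT: F F . F . . . F . . . F . . F . . . . . → 6 faults.
Under FIFO: F F . F . . . F . . . F . . F F . . . . → 7 faults.
A − B = 6 − 7 = -1.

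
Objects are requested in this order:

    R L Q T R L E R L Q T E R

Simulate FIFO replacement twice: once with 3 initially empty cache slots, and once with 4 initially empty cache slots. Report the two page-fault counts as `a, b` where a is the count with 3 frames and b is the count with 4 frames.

10, 11

3 frames: F F F F F F F . . F F . F → 10 faults.
4 frames: F F F F . . F F F F F F F → 11 faults.
11 > 10: adding a frame increased faults — Belady's anomaly.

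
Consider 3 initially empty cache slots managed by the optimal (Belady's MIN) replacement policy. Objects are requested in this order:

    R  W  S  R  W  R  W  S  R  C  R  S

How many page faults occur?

R: miss, frames [R]
W: miss, frames [R, W]
S: miss, frames [R, W, S]
R: hit
W: hit
R: hit
W: hit
S: hit
R: hit
C: miss, evict W, frames [R, S, C]
R: hit
S: hit
Page faults: 4.

4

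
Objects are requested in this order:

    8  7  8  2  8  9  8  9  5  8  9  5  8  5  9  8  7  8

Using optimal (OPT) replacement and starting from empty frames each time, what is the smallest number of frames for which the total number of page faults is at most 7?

f=1: 18 faults
f=2: 9 faults
f=3: 6 faults
f=4: 5 faults
f=5: 5 faults
Smallest f with faults ≤ 7 is 3.

3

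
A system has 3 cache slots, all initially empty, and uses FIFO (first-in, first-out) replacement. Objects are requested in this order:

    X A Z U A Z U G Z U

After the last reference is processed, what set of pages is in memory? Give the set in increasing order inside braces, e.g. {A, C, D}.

{G, U, Z}

X: fault, frames [X]
A: fault, frames [X, A]
Z: fault, frames [X, A, Z]
U: fault, evict X, frames [A, Z, U]
A: hit
Z: hit
U: hit
G: fault, evict A, frames [Z, U, G]
Z: hit
U: hit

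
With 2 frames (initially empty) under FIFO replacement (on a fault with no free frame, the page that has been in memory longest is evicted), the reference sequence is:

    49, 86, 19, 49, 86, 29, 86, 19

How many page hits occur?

49: miss, frames [49]
86: miss, frames [49, 86]
19: miss, evict 49, frames [86, 19]
49: miss, evict 86, frames [19, 49]
86: miss, evict 19, frames [49, 86]
29: miss, evict 49, frames [86, 29]
86: hit
19: miss, evict 86, frames [29, 19]
Hits: 1.

1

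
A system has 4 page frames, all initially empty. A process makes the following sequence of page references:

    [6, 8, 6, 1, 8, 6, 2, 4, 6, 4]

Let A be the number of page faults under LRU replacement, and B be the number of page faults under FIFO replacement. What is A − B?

-1

Under LRU: F F . F . . F F . . → 5 faults.
Under FIFO: F F . F . . F F F . → 6 faults.
A − B = 5 − 6 = -1.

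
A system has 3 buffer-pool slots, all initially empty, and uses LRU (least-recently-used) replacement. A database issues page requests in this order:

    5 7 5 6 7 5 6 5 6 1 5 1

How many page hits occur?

8

5 -> fault, frames (5)
7 -> fault, frames (5 7)
5 -> hit
6 -> fault, frames (7 5 6)
7 -> hit
5 -> hit
6 -> hit
5 -> hit
6 -> hit
1 -> fault, evict 7, frames (5 6 1)
5 -> hit
1 -> hit
Hits: 8.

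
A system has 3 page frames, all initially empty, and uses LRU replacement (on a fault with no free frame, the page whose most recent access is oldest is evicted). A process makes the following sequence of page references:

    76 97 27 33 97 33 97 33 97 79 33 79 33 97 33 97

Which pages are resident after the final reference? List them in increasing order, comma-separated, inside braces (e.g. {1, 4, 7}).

{33, 79, 97}

76: fault, frames [76]
97: fault, frames [76, 97]
27: fault, frames [76, 97, 27]
33: fault, evict 76, frames [97, 27, 33]
97: hit
33: hit
97: hit
33: hit
97: hit
79: fault, evict 27, frames [33, 97, 79]
33: hit
79: hit
33: hit
97: hit
33: hit
97: hit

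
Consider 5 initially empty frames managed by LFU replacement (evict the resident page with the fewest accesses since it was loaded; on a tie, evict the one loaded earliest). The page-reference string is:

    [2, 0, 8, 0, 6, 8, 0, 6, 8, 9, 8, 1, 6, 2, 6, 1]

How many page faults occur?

2: miss, frames [2]
0: miss, frames [2, 0]
8: miss, frames [2, 0, 8]
0: hit
6: miss, frames [2, 0, 8, 6]
8: hit
0: hit
6: hit
8: hit
9: miss, frames [2, 0, 8, 6, 9]
8: hit
1: miss, evict 2, frames [0, 8, 6, 9, 1]
6: hit
2: miss, evict 9, frames [0, 8, 6, 1, 2]
6: hit
1: hit
Page faults: 7.

7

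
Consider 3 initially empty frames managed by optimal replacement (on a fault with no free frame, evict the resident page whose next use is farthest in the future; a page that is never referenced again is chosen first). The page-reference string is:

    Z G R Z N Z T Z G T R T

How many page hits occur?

Z → fault, frames [Z]
G → fault, frames [Z, G]
R → fault, frames [Z, G, R]
Z → hit
N → fault, evict R, frames [Z, G, N]
Z → hit
T → fault, evict N, frames [Z, G, T]
Z → hit
G → hit
T → hit
R → fault, evict G, frames [Z, T, R]
T → hit
Hits: 6.

6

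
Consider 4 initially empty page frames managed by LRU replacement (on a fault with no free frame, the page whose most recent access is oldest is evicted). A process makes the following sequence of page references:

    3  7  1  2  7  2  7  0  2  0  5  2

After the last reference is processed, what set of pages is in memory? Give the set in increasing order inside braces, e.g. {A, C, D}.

{0, 2, 5, 7}

3 -> fault, frames [3]
7 -> fault, frames [3, 7]
1 -> fault, frames [3, 7, 1]
2 -> fault, frames [3, 7, 1, 2]
7 -> hit
2 -> hit
7 -> hit
0 -> fault, evict 3, frames [1, 2, 7, 0]
2 -> hit
0 -> hit
5 -> fault, evict 1, frames [7, 2, 0, 5]
2 -> hit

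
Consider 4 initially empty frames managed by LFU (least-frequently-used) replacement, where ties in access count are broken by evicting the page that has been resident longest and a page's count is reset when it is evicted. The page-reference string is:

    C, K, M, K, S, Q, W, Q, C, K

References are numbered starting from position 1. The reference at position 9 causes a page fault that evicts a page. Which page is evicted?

S

pos 1: C: miss, frames {C}
pos 2: K: miss, frames {C,K}
pos 3: M: miss, frames {C,K,M}
pos 4: K: hit
pos 5: S: miss, frames {C,K,M,S}
pos 6: Q: miss, evict C, frames {K,M,S,Q}
pos 7: W: miss, evict M, frames {K,S,Q,W}
pos 8: Q: hit
pos 9: C: miss, evict S, frames {K,Q,W,C}
At position 9, page S is evicted.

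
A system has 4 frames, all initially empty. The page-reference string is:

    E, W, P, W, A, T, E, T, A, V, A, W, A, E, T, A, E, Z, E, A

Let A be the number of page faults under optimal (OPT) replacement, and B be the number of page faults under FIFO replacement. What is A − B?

Under OPT: F F F . F F . . . F . . . . F . . F . . → 8 faults.
Under FIFO: F F F . F F F . . F . F F . F . F F . . → 12 faults.
A − B = 8 − 12 = -4.

-4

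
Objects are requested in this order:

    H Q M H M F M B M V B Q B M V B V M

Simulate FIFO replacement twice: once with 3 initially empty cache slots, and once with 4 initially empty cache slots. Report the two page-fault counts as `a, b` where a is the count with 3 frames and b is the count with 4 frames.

10, 8

3 frames: F F F . . F . F . F . F . F . F F . → 10 faults.
4 frames: F F F . . F . F . F . F . F . . . . → 8 faults.
8 < 10: adding a frame reduced faults, as is typical.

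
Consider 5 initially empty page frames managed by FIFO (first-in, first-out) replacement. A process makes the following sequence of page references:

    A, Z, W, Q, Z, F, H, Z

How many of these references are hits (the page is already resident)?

A → miss, frames (A)
Z → miss, frames (A Z)
W → miss, frames (A Z W)
Q → miss, frames (A Z W Q)
Z → hit
F → miss, frames (A Z W Q F)
H → miss, evict A, frames (Z W Q F H)
Z → hit
Hits: 2.

2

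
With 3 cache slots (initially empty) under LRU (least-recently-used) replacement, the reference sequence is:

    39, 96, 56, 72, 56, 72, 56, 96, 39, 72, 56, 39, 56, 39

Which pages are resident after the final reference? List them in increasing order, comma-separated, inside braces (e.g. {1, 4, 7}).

{39, 56, 72}

39 -> miss, frames (39)
96 -> miss, frames (39 96)
56 -> miss, frames (39 96 56)
72 -> miss, evict 39, frames (96 56 72)
56 -> hit
72 -> hit
56 -> hit
96 -> hit
39 -> miss, evict 72, frames (56 96 39)
72 -> miss, evict 56, frames (96 39 72)
56 -> miss, evict 96, frames (39 72 56)
39 -> hit
56 -> hit
39 -> hit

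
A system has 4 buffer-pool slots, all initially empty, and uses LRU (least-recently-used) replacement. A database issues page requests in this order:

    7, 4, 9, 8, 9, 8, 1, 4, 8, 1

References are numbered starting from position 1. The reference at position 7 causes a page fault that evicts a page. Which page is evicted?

7

pos 1: 7 -> fault, frames (7)
pos 2: 4 -> fault, frames (7 4)
pos 3: 9 -> fault, frames (7 4 9)
pos 4: 8 -> fault, frames (7 4 9 8)
pos 5: 9 -> hit
pos 6: 8 -> hit
pos 7: 1 -> fault, evict 7, frames (4 9 8 1)
At position 7, page 7 is evicted.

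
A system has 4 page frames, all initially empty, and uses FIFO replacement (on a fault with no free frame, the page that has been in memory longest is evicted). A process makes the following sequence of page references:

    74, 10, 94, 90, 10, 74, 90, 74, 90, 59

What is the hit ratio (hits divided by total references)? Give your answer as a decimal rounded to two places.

0.50

74 → fault, frames [74]
10 → fault, frames [74, 10]
94 → fault, frames [74, 10, 94]
90 → fault, frames [74, 10, 94, 90]
10 → hit
74 → hit
90 → hit
74 → hit
90 → hit
59 → fault, evict 74, frames [10, 94, 90, 59]
Hits: 5 of 10 references → 5/10 = 0.5000.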